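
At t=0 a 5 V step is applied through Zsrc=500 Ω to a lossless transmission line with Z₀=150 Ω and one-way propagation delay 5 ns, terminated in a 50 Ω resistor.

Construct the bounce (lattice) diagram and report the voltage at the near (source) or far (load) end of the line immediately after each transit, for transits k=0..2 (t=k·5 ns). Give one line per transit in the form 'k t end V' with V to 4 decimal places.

Γ_L=-0.500000, Γ_S=0.538462; launch V₁=5·150/650=1.153846
k=0 src: V=1.1538
k=1 load: inc=1.153846, refl=1.153846·-0.500000=-0.5769; V=0.000000+1.153846+-0.576923=0.5769
k=2 src: inc=-0.576923, refl=-0.576923·0.538462=-0.3107; V=1.153846+-0.576923+-0.310651=0.2663

0 0 source 1.1538
1 5 load 0.5769
2 10 source 0.2663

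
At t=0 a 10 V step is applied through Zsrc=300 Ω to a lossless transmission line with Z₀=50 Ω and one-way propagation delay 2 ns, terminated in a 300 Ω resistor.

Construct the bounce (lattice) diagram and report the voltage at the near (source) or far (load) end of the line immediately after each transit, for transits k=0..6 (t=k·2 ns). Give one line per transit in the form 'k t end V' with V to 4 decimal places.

Γ_L=0.714286, Γ_S=0.714286; launch V₁=10·50/350=1.428571
k=0 src: V=1.4286
k=1 load: inc=1.428571, refl=1.428571·0.714286=1.0204; V=0.000000+1.428571+1.020408=2.4490
k=2 src: inc=1.020408, refl=1.020408·0.714286=0.7289; V=1.428571+1.020408+0.728863=3.1778
k=3 load: inc=0.728863, refl=0.728863·0.714286=0.5206; V=2.448980+0.728863+0.520616=3.6985
k=4 src: inc=0.520616, refl=0.520616·0.714286=0.3719; V=3.177843+0.520616+0.371869=4.0703
k=5 load: inc=0.371869, refl=0.371869·0.714286=0.2656; V=3.698459+0.371869+0.265621=4.3359
k=6 src: inc=0.265621, refl=0.265621·0.714286=0.1897; V=4.070328+0.265621+0.189729=4.5257

0 0 source 1.4286
1 2 load 2.4490
2 4 source 3.1778
3 6 load 3.6985
4 8 source 4.0703
5 10 load 4.3359
6 12 source 4.5257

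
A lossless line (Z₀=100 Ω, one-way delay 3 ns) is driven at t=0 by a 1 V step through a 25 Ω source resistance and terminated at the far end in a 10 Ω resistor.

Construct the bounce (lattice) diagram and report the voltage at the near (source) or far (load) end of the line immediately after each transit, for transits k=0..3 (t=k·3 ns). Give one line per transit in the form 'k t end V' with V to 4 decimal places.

0 0 source 0.8000
1 3 load 0.1455
2 6 source 0.5382
3 9 load 0.2169

Γ_L=-0.818182, Γ_S=-0.600000; launch V₁=1·100/125=0.800000
k=0 src: V=0.8000
k=1 load: inc=0.800000, refl=0.800000·-0.818182=-0.6545; V=0.000000+0.800000+-0.654545=0.1455
k=2 src: inc=-0.654545, refl=-0.654545·-0.600000=0.3927; V=0.800000+-0.654545+0.392727=0.5382
k=3 load: inc=0.392727, refl=0.392727·-0.818182=-0.3213; V=0.145455+0.392727+-0.321322=0.2169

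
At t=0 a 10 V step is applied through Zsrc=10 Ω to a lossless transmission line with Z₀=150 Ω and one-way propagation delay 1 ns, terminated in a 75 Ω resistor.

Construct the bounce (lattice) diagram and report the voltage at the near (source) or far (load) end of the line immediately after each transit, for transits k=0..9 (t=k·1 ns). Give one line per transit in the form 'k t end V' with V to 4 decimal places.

Γ_L=-0.333333, Γ_S=-0.875000; launch V₁=10·150/160=9.375000
k=0 src: V=9.3750
k=1 load: inc=9.375000, refl=9.375000·-0.333333=-3.1250; V=0.000000+9.375000+-3.125000=6.2500
k=2 src: inc=-3.125000, refl=-3.125000·-0.875000=2.7344; V=9.375000+-3.125000+2.734375=8.9844
k=3 load: inc=2.734375, refl=2.734375·-0.333333=-0.9115; V=6.250000+2.734375+-0.911458=8.0729
k=4 src: inc=-0.911458, refl=-0.911458·-0.875000=0.7975; V=8.984375+-0.911458+0.797526=8.8704
k=5 load: inc=0.797526, refl=0.797526·-0.333333=-0.2658; V=8.072917+0.797526+-0.265842=8.6046
k=6 src: inc=-0.265842, refl=-0.265842·-0.875000=0.2326; V=8.870443+-0.265842+0.232612=8.8372
k=7 load: inc=0.232612, refl=0.232612·-0.333333=-0.0775; V=8.604601+0.232612+-0.077537=8.7597
k=8 src: inc=-0.077537, refl=-0.077537·-0.875000=0.0678; V=8.837212+-0.077537+0.067845=8.8275
k=9 load: inc=0.067845, refl=0.067845·-0.333333=-0.0226; V=8.759675+0.067845+-0.022615=8.8049

0 0 source 9.3750
1 1 load 6.2500
2 2 source 8.9844
3 3 load 8.0729
4 4 source 8.8704
5 5 load 8.6046
6 6 source 8.8372
7 7 load 8.7597
8 8 source 8.8275
9 9 load 8.8049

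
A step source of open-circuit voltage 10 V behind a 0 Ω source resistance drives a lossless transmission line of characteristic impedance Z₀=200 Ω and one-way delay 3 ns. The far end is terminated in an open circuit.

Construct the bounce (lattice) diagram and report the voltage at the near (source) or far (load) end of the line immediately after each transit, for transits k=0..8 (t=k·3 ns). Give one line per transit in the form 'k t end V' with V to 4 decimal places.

0 0 source 10.0000
1 3 load 20.0000
2 6 source 10.0000
3 9 load 0.0000
4 12 source 10.0000
5 15 load 20.0000
6 18 source 10.0000
7 21 load 0.0000
8 24 source 10.0000

Γ_L=1.000000, Γ_S=-1.000000; launch V₁=10·200/200=10.000000
k=0 src: V=10.0000
k=1 load: inc=10.000000, refl=10.000000·1.000000=10.0000; V=0.000000+10.000000+10.000000=20.0000
k=2 src: inc=10.000000, refl=10.000000·-1.000000=-10.0000; V=10.000000+10.000000+-10.000000=10.0000
k=3 load: inc=-10.000000, refl=-10.000000·1.000000=-10.0000; V=20.000000+-10.000000+-10.000000=0.0000
k=4 src: inc=-10.000000, refl=-10.000000·-1.000000=10.0000; V=10.000000+-10.000000+10.000000=10.0000
k=5 load: inc=10.000000, refl=10.000000·1.000000=10.0000; V=0.000000+10.000000+10.000000=20.0000
k=6 src: inc=10.000000, refl=10.000000·-1.000000=-10.0000; V=10.000000+10.000000+-10.000000=10.0000
k=7 load: inc=-10.000000, refl=-10.000000·1.000000=-10.0000; V=20.000000+-10.000000+-10.000000=0.0000
k=8 src: inc=-10.000000, refl=-10.000000·-1.000000=10.0000; V=10.000000+-10.000000+10.000000=10.0000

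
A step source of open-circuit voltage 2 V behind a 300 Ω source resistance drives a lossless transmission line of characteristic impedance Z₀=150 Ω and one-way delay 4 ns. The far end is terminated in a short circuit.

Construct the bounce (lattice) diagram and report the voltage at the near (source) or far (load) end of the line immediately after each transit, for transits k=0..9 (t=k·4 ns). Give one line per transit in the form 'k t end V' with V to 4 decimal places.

0 0 source 0.6667
1 4 load 0.0000
2 8 source -0.2222
3 12 load 0.0000
4 16 source 0.0741
5 20 load 0.0000
6 24 source -0.0247
7 28 load 0.0000
8 32 source 0.0082
9 36 load 0.0000

Γ_L=-1.000000, Γ_S=0.333333; launch V₁=2·150/450=0.666667
k=0 src: V=0.6667
k=1 load: inc=0.666667, refl=0.666667·-1.000000=-0.6667; V=0.000000+0.666667+-0.666667=0.0000
k=2 src: inc=-0.666667, refl=-0.666667·0.333333=-0.2222; V=0.666667+-0.666667+-0.222222=-0.2222
k=3 load: inc=-0.222222, refl=-0.222222·-1.000000=0.2222; V=0.000000+-0.222222+0.222222=0.0000
k=4 src: inc=0.222222, refl=0.222222·0.333333=0.0741; V=-0.222222+0.222222+0.074074=0.0741
k=5 load: inc=0.074074, refl=0.074074·-1.000000=-0.0741; V=0.000000+0.074074+-0.074074=0.0000
k=6 src: inc=-0.074074, refl=-0.074074·0.333333=-0.0247; V=0.074074+-0.074074+-0.024691=-0.0247
k=7 load: inc=-0.024691, refl=-0.024691·-1.000000=0.0247; V=0.000000+-0.024691+0.024691=0.0000
k=8 src: inc=0.024691, refl=0.024691·0.333333=0.0082; V=-0.024691+0.024691+0.008230=0.0082
k=9 load: inc=0.008230, refl=0.008230·-1.000000=-0.0082; V=0.000000+0.008230+-0.008230=0.0000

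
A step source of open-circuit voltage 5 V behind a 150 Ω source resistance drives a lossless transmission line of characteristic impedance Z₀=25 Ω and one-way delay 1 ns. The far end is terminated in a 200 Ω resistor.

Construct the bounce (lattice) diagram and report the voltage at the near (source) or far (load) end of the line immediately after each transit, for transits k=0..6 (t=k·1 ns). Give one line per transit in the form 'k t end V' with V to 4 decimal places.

Γ_L=0.777778, Γ_S=0.714286; launch V₁=5·25/175=0.714286
k=0 src: V=0.7143
k=1 load: inc=0.714286, refl=0.714286·0.777778=0.5556; V=0.000000+0.714286+0.555556=1.2698
k=2 src: inc=0.555556, refl=0.555556·0.714286=0.3968; V=0.714286+0.555556+0.396825=1.6667
k=3 load: inc=0.396825, refl=0.396825·0.777778=0.3086; V=1.269841+0.396825+0.308642=1.9753
k=4 src: inc=0.308642, refl=0.308642·0.714286=0.2205; V=1.666667+0.308642+0.220459=2.1958
k=5 load: inc=0.220459, refl=0.220459·0.777778=0.1715; V=1.975309+0.220459+0.171468=2.3672
k=6 src: inc=0.171468, refl=0.171468·0.714286=0.1225; V=2.195767+0.171468+0.122477=2.4897

0 0 source 0.7143
1 1 load 1.2698
2 2 source 1.6667
3 3 load 1.9753
4 4 source 2.1958
5 5 load 2.3672
6 6 source 2.4897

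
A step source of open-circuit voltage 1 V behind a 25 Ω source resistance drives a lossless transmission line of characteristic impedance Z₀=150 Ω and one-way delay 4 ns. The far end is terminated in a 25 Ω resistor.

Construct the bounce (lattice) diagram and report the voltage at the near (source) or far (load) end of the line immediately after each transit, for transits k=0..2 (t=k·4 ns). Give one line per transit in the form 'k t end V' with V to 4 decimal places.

0 0 source 0.8571
1 4 load 0.2449
2 8 source 0.6822

Γ_L=-0.714286, Γ_S=-0.714286; launch V₁=1·150/175=0.857143
k=0 src: V=0.8571
k=1 load: inc=0.857143, refl=0.857143·-0.714286=-0.6122; V=0.000000+0.857143+-0.612245=0.2449
k=2 src: inc=-0.612245, refl=-0.612245·-0.714286=0.4373; V=0.857143+-0.612245+0.437318=0.6822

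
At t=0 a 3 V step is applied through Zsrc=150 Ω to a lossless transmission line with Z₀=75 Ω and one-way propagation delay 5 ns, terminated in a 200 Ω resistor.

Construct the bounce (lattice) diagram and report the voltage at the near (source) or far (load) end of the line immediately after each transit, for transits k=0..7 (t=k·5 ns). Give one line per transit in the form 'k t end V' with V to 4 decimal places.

Γ_L=0.454545, Γ_S=0.333333; launch V₁=3·75/225=1.000000
k=0 src: V=1.0000
k=1 load: inc=1.000000, refl=1.000000·0.454545=0.4545; V=0.000000+1.000000+0.454545=1.4545
k=2 src: inc=0.454545, refl=0.454545·0.333333=0.1515; V=1.000000+0.454545+0.151515=1.6061
k=3 load: inc=0.151515, refl=0.151515·0.454545=0.0689; V=1.454545+0.151515+0.068871=1.6749
k=4 src: inc=0.068871, refl=0.068871·0.333333=0.0230; V=1.606061+0.068871+0.022957=1.6979
k=5 load: inc=0.022957, refl=0.022957·0.454545=0.0104; V=1.674931+0.022957+0.010435=1.7083
k=6 src: inc=0.010435, refl=0.010435·0.333333=0.0035; V=1.697888+0.010435+0.003478=1.7118
k=7 load: inc=0.003478, refl=0.003478·0.454545=0.0016; V=1.708323+0.003478+0.001581=1.7134

0 0 source 1.0000
1 5 load 1.4545
2 10 source 1.6061
3 15 load 1.6749
4 20 source 1.6979
5 25 load 1.7083
6 30 source 1.7118
7 35 load 1.7134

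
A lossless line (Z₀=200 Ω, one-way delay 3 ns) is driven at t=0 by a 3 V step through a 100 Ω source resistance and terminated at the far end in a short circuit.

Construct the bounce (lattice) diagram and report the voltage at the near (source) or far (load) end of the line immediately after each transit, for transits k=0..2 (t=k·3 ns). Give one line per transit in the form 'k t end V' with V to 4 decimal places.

Γ_L=-1.000000, Γ_S=-0.333333; launch V₁=3·200/300=2.000000
k=0 src: V=2.0000
k=1 load: inc=2.000000, refl=2.000000·-1.000000=-2.0000; V=0.000000+2.000000+-2.000000=0.0000
k=2 src: inc=-2.000000, refl=-2.000000·-0.333333=0.6667; V=2.000000+-2.000000+0.666667=0.6667

0 0 source 2.0000
1 3 load 0.0000
2 6 source 0.6667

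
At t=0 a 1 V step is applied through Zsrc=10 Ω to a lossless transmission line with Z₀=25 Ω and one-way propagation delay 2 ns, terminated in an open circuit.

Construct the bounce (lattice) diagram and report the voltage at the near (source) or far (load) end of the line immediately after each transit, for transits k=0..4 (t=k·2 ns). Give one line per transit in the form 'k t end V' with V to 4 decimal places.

Γ_L=1.000000, Γ_S=-0.428571; launch V₁=1·25/35=0.714286
k=0 src: V=0.7143
k=1 load: inc=0.714286, refl=0.714286·1.000000=0.7143; V=0.000000+0.714286+0.714286=1.4286
k=2 src: inc=0.714286, refl=0.714286·-0.428571=-0.3061; V=0.714286+0.714286+-0.306122=1.1224
k=3 load: inc=-0.306122, refl=-0.306122·1.000000=-0.3061; V=1.428571+-0.306122+-0.306122=0.8163
k=4 src: inc=-0.306122, refl=-0.306122·-0.428571=0.1312; V=1.122449+-0.306122+0.131195=0.9475

0 0 source 0.7143
1 2 load 1.4286
2 4 source 1.1224
3 6 load 0.8163
4 8 source 0.9475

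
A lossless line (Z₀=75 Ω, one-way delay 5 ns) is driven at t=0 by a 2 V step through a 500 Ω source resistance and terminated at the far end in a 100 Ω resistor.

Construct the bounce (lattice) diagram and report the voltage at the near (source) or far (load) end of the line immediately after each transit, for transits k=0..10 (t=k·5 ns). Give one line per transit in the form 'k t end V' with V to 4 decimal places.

0 0 source 0.2609
1 5 load 0.2981
2 10 source 0.3257
3 15 load 0.3296
4 20 source 0.3325
5 25 load 0.3329
6 30 source 0.3332
7 35 load 0.3333
8 40 source 0.3333
9 45 load 0.3333
10 50 source 0.3333

Γ_L=0.142857, Γ_S=0.739130; launch V₁=2·75/575=0.260870
k=0 src: V=0.2609
k=1 load: inc=0.260870, refl=0.260870·0.142857=0.0373; V=0.000000+0.260870+0.037267=0.2981
k=2 src: inc=0.037267, refl=0.037267·0.739130=0.0275; V=0.260870+0.037267+0.027545=0.3257
k=3 load: inc=0.027545, refl=0.027545·0.142857=0.0039; V=0.298137+0.027545+0.003935=0.3296
k=4 src: inc=0.003935, refl=0.003935·0.739130=0.0029; V=0.325682+0.003935+0.002909=0.3325
k=5 load: inc=0.002909, refl=0.002909·0.142857=0.0004; V=0.329617+0.002909+0.000416=0.3329
k=6 src: inc=0.000416, refl=0.000416·0.739130=0.0003; V=0.332525+0.000416+0.000307=0.3332
k=7 load: inc=0.000307, refl=0.000307·0.142857=0.0000; V=0.332941+0.000307+0.000044=0.3333
k=8 src: inc=0.000044, refl=0.000044·0.739130=0.0000; V=0.333248+0.000044+0.000032=0.3333
k=9 load: inc=0.000032, refl=0.000032·0.142857=0.0000; V=0.333292+0.000032+0.000005=0.3333
k=10 src: inc=0.000005, refl=0.000005·0.739130=0.0000; V=0.333324+0.000005+0.000003=0.3333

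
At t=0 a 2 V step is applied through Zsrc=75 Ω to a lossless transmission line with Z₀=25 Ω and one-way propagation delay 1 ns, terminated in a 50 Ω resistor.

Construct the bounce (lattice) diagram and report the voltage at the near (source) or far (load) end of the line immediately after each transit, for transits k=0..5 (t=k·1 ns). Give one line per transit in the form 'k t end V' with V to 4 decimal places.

Γ_L=0.333333, Γ_S=0.500000; launch V₁=2·25/100=0.500000
k=0 src: V=0.5000
k=1 load: inc=0.500000, refl=0.500000·0.333333=0.1667; V=0.000000+0.500000+0.166667=0.6667
k=2 src: inc=0.166667, refl=0.166667·0.500000=0.0833; V=0.500000+0.166667+0.083333=0.7500
k=3 load: inc=0.083333, refl=0.083333·0.333333=0.0278; V=0.666667+0.083333+0.027778=0.7778
k=4 src: inc=0.027778, refl=0.027778·0.500000=0.0139; V=0.750000+0.027778+0.013889=0.7917
k=5 load: inc=0.013889, refl=0.013889·0.333333=0.0046; V=0.777778+0.013889+0.004630=0.7963

0 0 source 0.5000
1 1 load 0.6667
2 2 source 0.7500
3 3 load 0.7778
4 4 source 0.7917
5 5 load 0.7963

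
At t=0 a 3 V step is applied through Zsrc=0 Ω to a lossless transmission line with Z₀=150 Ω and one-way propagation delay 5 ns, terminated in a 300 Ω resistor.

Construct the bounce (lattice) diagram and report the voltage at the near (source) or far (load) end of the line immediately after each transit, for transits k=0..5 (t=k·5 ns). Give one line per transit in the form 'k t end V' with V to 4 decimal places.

Γ_L=0.333333, Γ_S=-1.000000; launch V₁=3·150/150=3.000000
k=0 src: V=3.0000
k=1 load: inc=3.000000, refl=3.000000·0.333333=1.0000; V=0.000000+3.000000+1.000000=4.0000
k=2 src: inc=1.000000, refl=1.000000·-1.000000=-1.0000; V=3.000000+1.000000+-1.000000=3.0000
k=3 load: inc=-1.000000, refl=-1.000000·0.333333=-0.3333; V=4.000000+-1.000000+-0.333333=2.6667
k=4 src: inc=-0.333333, refl=-0.333333·-1.000000=0.3333; V=3.000000+-0.333333+0.333333=3.0000
k=5 load: inc=0.333333, refl=0.333333·0.333333=0.1111; V=2.666667+0.333333+0.111111=3.1111

0 0 source 3.0000
1 5 load 4.0000
2 10 source 3.0000
3 15 load 2.6667
4 20 source 3.0000
5 25 load 3.1111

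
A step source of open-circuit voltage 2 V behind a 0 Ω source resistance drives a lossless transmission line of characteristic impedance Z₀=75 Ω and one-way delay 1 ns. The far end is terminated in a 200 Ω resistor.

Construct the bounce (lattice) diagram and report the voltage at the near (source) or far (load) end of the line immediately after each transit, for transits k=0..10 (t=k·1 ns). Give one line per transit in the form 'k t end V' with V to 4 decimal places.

0 0 source 2.0000
1 1 load 2.9091
2 2 source 2.0000
3 3 load 1.5868
4 4 source 2.0000
5 5 load 2.1878
6 6 source 2.0000
7 7 load 1.9146
8 8 source 2.0000
9 9 load 2.0388
10 10 source 2.0000

Γ_L=0.454545, Γ_S=-1.000000; launch V₁=2·75/75=2.000000
k=0 src: V=2.0000
k=1 load: inc=2.000000, refl=2.000000·0.454545=0.9091; V=0.000000+2.000000+0.909091=2.9091
k=2 src: inc=0.909091, refl=0.909091·-1.000000=-0.9091; V=2.000000+0.909091+-0.909091=2.0000
k=3 load: inc=-0.909091, refl=-0.909091·0.454545=-0.4132; V=2.909091+-0.909091+-0.413223=1.5868
k=4 src: inc=-0.413223, refl=-0.413223·-1.000000=0.4132; V=2.000000+-0.413223+0.413223=2.0000
k=5 load: inc=0.413223, refl=0.413223·0.454545=0.1878; V=1.586777+0.413223+0.187829=2.1878
k=6 src: inc=0.187829, refl=0.187829·-1.000000=-0.1878; V=2.000000+0.187829+-0.187829=2.0000
k=7 load: inc=-0.187829, refl=-0.187829·0.454545=-0.0854; V=2.187829+-0.187829+-0.085377=1.9146
k=8 src: inc=-0.085377, refl=-0.085377·-1.000000=0.0854; V=2.000000+-0.085377+0.085377=2.0000
k=9 load: inc=0.085377, refl=0.085377·0.454545=0.0388; V=1.914623+0.085377+0.038808=2.0388
k=10 src: inc=0.038808, refl=0.038808·-1.000000=-0.0388; V=2.000000+0.038808+-0.038808=2.0000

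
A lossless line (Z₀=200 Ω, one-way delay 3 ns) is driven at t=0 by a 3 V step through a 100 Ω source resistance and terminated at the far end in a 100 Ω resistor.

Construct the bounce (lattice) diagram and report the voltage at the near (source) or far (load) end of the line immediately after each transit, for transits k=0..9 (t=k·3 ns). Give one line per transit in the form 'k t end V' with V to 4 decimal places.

0 0 source 2.0000
1 3 load 1.3333
2 6 source 1.5556
3 9 load 1.4815
4 12 source 1.5062
5 15 load 1.4979
6 18 source 1.5007
7 21 load 1.4998
8 24 source 1.5001
9 27 load 1.5000

Γ_L=-0.333333, Γ_S=-0.333333; launch V₁=3·200/300=2.000000
k=0 src: V=2.0000
k=1 load: inc=2.000000, refl=2.000000·-0.333333=-0.6667; V=0.000000+2.000000+-0.666667=1.3333
k=2 src: inc=-0.666667, refl=-0.666667·-0.333333=0.2222; V=2.000000+-0.666667+0.222222=1.5556
k=3 load: inc=0.222222, refl=0.222222·-0.333333=-0.0741; V=1.333333+0.222222+-0.074074=1.4815
k=4 src: inc=-0.074074, refl=-0.074074·-0.333333=0.0247; V=1.555556+-0.074074+0.024691=1.5062
k=5 load: inc=0.024691, refl=0.024691·-0.333333=-0.0082; V=1.481481+0.024691+-0.008230=1.4979
k=6 src: inc=-0.008230, refl=-0.008230·-0.333333=0.0027; V=1.506173+-0.008230+0.002743=1.5007
k=7 load: inc=0.002743, refl=0.002743·-0.333333=-0.0009; V=1.497942+0.002743+-0.000914=1.4998
k=8 src: inc=-0.000914, refl=-0.000914·-0.333333=0.0003; V=1.500686+-0.000914+0.000305=1.5001
k=9 load: inc=0.000305, refl=0.000305·-0.333333=-0.0001; V=1.499771+0.000305+-0.000102=1.5000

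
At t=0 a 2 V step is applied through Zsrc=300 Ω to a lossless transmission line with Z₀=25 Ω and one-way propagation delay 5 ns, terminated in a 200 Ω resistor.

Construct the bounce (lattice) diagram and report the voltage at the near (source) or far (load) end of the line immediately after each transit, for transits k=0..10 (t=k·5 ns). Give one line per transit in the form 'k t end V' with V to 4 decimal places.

Γ_L=0.777778, Γ_S=0.846154; launch V₁=2·25/325=0.153846
k=0 src: V=0.1538
k=1 load: inc=0.153846, refl=0.153846·0.777778=0.1197; V=0.000000+0.153846+0.119658=0.2735
k=2 src: inc=0.119658, refl=0.119658·0.846154=0.1012; V=0.153846+0.119658+0.101249=0.3748
k=3 load: inc=0.101249, refl=0.101249·0.777778=0.0787; V=0.273504+0.101249+0.078749=0.4535
k=4 src: inc=0.078749, refl=0.078749·0.846154=0.0666; V=0.374753+0.078749+0.066634=0.5201
k=5 load: inc=0.066634, refl=0.066634·0.777778=0.0518; V=0.453503+0.066634+0.051827=0.5720
k=6 src: inc=0.051827, refl=0.051827·0.846154=0.0439; V=0.520137+0.051827+0.043853=0.6158
k=7 load: inc=0.043853, refl=0.043853·0.777778=0.0341; V=0.571963+0.043853+0.034108=0.6499
k=8 src: inc=0.034108, refl=0.034108·0.846154=0.0289; V=0.615817+0.034108+0.028861=0.6788
k=9 load: inc=0.028861, refl=0.028861·0.777778=0.0224; V=0.649925+0.028861+0.022447=0.7012
k=10 src: inc=0.022447, refl=0.022447·0.846154=0.0190; V=0.678785+0.022447+0.018994=0.7202

0 0 source 0.1538
1 5 load 0.2735
2 10 source 0.3748
3 15 load 0.4535
4 20 source 0.5201
5 25 load 0.5720
6 30 source 0.6158
7 35 load 0.6499
8 40 source 0.6788
9 45 load 0.7012
10 50 source 0.7202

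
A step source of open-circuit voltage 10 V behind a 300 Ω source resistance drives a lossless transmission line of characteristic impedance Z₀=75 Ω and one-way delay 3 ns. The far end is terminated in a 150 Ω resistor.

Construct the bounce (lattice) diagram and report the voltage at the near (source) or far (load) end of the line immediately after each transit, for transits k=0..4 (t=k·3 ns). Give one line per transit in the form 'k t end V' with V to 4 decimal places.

Γ_L=0.333333, Γ_S=0.600000; launch V₁=10·75/375=2.000000
k=0 src: V=2.0000
k=1 load: inc=2.000000, refl=2.000000·0.333333=0.6667; V=0.000000+2.000000+0.666667=2.6667
k=2 src: inc=0.666667, refl=0.666667·0.600000=0.4000; V=2.000000+0.666667+0.400000=3.0667
k=3 load: inc=0.400000, refl=0.400000·0.333333=0.1333; V=2.666667+0.400000+0.133333=3.2000
k=4 src: inc=0.133333, refl=0.133333·0.600000=0.0800; V=3.066667+0.133333+0.080000=3.2800

0 0 source 2.0000
1 3 load 2.6667
2 6 source 3.0667
3 9 load 3.2000
4 12 source 3.2800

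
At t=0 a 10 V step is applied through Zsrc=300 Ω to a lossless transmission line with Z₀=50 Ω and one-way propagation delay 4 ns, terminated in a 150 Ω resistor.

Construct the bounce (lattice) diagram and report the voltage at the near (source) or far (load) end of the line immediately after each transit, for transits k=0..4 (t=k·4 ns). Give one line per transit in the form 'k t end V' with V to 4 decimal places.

0 0 source 1.4286
1 4 load 2.1429
2 8 source 2.6531
3 12 load 2.9082
4 16 source 3.0904

Γ_L=0.500000, Γ_S=0.714286; launch V₁=10·50/350=1.428571
k=0 src: V=1.4286
k=1 load: inc=1.428571, refl=1.428571·0.500000=0.7143; V=0.000000+1.428571+0.714286=2.1429
k=2 src: inc=0.714286, refl=0.714286·0.714286=0.5102; V=1.428571+0.714286+0.510204=2.6531
k=3 load: inc=0.510204, refl=0.510204·0.500000=0.2551; V=2.142857+0.510204+0.255102=2.9082
k=4 src: inc=0.255102, refl=0.255102·0.714286=0.1822; V=2.653061+0.255102+0.182216=3.0904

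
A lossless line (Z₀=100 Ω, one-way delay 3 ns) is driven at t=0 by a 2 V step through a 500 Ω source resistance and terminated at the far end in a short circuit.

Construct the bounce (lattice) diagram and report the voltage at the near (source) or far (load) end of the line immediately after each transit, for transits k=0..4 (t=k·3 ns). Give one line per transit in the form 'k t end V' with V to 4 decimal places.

0 0 source 0.3333
1 3 load 0.0000
2 6 source -0.2222
3 9 load 0.0000
4 12 source 0.1481

Γ_L=-1.000000, Γ_S=0.666667; launch V₁=2·100/600=0.333333
k=0 src: V=0.3333
k=1 load: inc=0.333333, refl=0.333333·-1.000000=-0.3333; V=0.000000+0.333333+-0.333333=0.0000
k=2 src: inc=-0.333333, refl=-0.333333·0.666667=-0.2222; V=0.333333+-0.333333+-0.222222=-0.2222
k=3 load: inc=-0.222222, refl=-0.222222·-1.000000=0.2222; V=0.000000+-0.222222+0.222222=0.0000
k=4 src: inc=0.222222, refl=0.222222·0.666667=0.1481; V=-0.222222+0.222222+0.148148=0.1481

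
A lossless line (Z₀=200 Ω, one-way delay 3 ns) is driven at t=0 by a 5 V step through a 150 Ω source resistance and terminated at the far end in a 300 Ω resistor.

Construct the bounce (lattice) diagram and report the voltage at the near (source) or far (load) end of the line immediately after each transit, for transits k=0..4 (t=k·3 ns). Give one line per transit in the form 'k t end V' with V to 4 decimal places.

Γ_L=0.200000, Γ_S=-0.142857; launch V₁=5·200/350=2.857143
k=0 src: V=2.8571
k=1 load: inc=2.857143, refl=2.857143·0.200000=0.5714; V=0.000000+2.857143+0.571429=3.4286
k=2 src: inc=0.571429, refl=0.571429·-0.142857=-0.0816; V=2.857143+0.571429+-0.081633=3.3469
k=3 load: inc=-0.081633, refl=-0.081633·0.200000=-0.0163; V=3.428571+-0.081633+-0.016327=3.3306
k=4 src: inc=-0.016327, refl=-0.016327·-0.142857=0.0023; V=3.346939+-0.016327+0.002332=3.3329

0 0 source 2.8571
1 3 load 3.4286
2 6 source 3.3469
3 9 load 3.3306
4 12 source 3.3329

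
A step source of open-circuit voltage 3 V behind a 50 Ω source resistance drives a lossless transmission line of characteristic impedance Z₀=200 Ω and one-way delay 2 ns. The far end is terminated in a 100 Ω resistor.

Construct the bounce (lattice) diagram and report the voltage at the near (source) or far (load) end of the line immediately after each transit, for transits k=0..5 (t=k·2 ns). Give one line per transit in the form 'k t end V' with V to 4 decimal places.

0 0 source 2.4000
1 2 load 1.6000
2 4 source 2.0800
3 6 load 1.9200
4 8 source 2.0160
5 10 load 1.9840

Γ_L=-0.333333, Γ_S=-0.600000; launch V₁=3·200/250=2.400000
k=0 src: V=2.4000
k=1 load: inc=2.400000, refl=2.400000·-0.333333=-0.8000; V=0.000000+2.400000+-0.800000=1.6000
k=2 src: inc=-0.800000, refl=-0.800000·-0.600000=0.4800; V=2.400000+-0.800000+0.480000=2.0800
k=3 load: inc=0.480000, refl=0.480000·-0.333333=-0.1600; V=1.600000+0.480000+-0.160000=1.9200
k=4 src: inc=-0.160000, refl=-0.160000·-0.600000=0.0960; V=2.080000+-0.160000+0.096000=2.0160
k=5 load: inc=0.096000, refl=0.096000·-0.333333=-0.0320; V=1.920000+0.096000+-0.032000=1.9840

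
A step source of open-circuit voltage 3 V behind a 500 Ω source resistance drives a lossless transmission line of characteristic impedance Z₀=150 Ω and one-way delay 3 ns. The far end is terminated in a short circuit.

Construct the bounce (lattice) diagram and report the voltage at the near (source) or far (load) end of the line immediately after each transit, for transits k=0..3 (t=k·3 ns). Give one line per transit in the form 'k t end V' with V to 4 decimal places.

0 0 source 0.6923
1 3 load 0.0000
2 6 source -0.3728
3 9 load 0.0000

Γ_L=-1.000000, Γ_S=0.538462; launch V₁=3·150/650=0.692308
k=0 src: V=0.6923
k=1 load: inc=0.692308, refl=0.692308·-1.000000=-0.6923; V=0.000000+0.692308+-0.692308=0.0000
k=2 src: inc=-0.692308, refl=-0.692308·0.538462=-0.3728; V=0.692308+-0.692308+-0.372781=-0.3728
k=3 load: inc=-0.372781, refl=-0.372781·-1.000000=0.3728; V=0.000000+-0.372781+0.372781=0.0000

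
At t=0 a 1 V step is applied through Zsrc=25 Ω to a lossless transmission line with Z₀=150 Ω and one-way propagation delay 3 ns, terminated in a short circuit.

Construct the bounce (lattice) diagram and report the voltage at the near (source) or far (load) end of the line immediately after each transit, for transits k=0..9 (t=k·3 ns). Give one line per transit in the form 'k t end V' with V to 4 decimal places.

Γ_L=-1.000000, Γ_S=-0.714286; launch V₁=1·150/175=0.857143
k=0 src: V=0.8571
k=1 load: inc=0.857143, refl=0.857143·-1.000000=-0.8571; V=0.000000+0.857143+-0.857143=0.0000
k=2 src: inc=-0.857143, refl=-0.857143·-0.714286=0.6122; V=0.857143+-0.857143+0.612245=0.6122
k=3 load: inc=0.612245, refl=0.612245·-1.000000=-0.6122; V=0.000000+0.612245+-0.612245=0.0000
k=4 src: inc=-0.612245, refl=-0.612245·-0.714286=0.4373; V=0.612245+-0.612245+0.437318=0.4373
k=5 load: inc=0.437318, refl=0.437318·-1.000000=-0.4373; V=0.000000+0.437318+-0.437318=0.0000
k=6 src: inc=-0.437318, refl=-0.437318·-0.714286=0.3124; V=0.437318+-0.437318+0.312370=0.3124
k=7 load: inc=0.312370, refl=0.312370·-1.000000=-0.3124; V=0.000000+0.312370+-0.312370=0.0000
k=8 src: inc=-0.312370, refl=-0.312370·-0.714286=0.2231; V=0.312370+-0.312370+0.223121=0.2231
k=9 load: inc=0.223121, refl=0.223121·-1.000000=-0.2231; V=0.000000+0.223121+-0.223121=0.0000

0 0 source 0.8571
1 3 load 0.0000
2 6 source 0.6122
3 9 load 0.0000
4 12 source 0.4373
5 15 load 0.0000
6 18 source 0.3124
7 21 load 0.0000
8 24 source 0.2231
9 27 load 0.0000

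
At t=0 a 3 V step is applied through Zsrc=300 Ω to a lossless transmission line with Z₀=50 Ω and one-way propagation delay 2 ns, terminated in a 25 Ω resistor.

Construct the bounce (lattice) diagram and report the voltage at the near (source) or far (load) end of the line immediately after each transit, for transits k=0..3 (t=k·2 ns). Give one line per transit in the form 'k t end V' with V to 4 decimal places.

0 0 source 0.4286
1 2 load 0.2857
2 4 source 0.1837
3 6 load 0.2177

Γ_L=-0.333333, Γ_S=0.714286; launch V₁=3·50/350=0.428571
k=0 src: V=0.4286
k=1 load: inc=0.428571, refl=0.428571·-0.333333=-0.1429; V=0.000000+0.428571+-0.142857=0.2857
k=2 src: inc=-0.142857, refl=-0.142857·0.714286=-0.1020; V=0.428571+-0.142857+-0.102041=0.1837
k=3 load: inc=-0.102041, refl=-0.102041·-0.333333=0.0340; V=0.285714+-0.102041+0.034014=0.2177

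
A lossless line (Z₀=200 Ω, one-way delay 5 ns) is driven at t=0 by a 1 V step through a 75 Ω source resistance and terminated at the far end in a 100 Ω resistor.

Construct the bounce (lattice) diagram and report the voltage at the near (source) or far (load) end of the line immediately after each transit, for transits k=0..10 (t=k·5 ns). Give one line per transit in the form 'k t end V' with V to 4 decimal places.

0 0 source 0.7273
1 5 load 0.4848
2 10 source 0.5950
3 15 load 0.5583
4 20 source 0.5750
5 25 load 0.5694
6 30 source 0.5720
7 35 load 0.5711
8 40 source 0.5715
9 45 load 0.5714
10 50 source 0.5714

Γ_L=-0.333333, Γ_S=-0.454545; launch V₁=1·200/275=0.727273
k=0 src: V=0.7273
k=1 load: inc=0.727273, refl=0.727273·-0.333333=-0.2424; V=0.000000+0.727273+-0.242424=0.4848
k=2 src: inc=-0.242424, refl=-0.242424·-0.454545=0.1102; V=0.727273+-0.242424+0.110193=0.5950
k=3 load: inc=0.110193, refl=0.110193·-0.333333=-0.0367; V=0.484848+0.110193+-0.036731=0.5583
k=4 src: inc=-0.036731, refl=-0.036731·-0.454545=0.0167; V=0.595041+-0.036731+0.016696=0.5750
k=5 load: inc=0.016696, refl=0.016696·-0.333333=-0.0056; V=0.558310+0.016696+-0.005565=0.5694
k=6 src: inc=-0.005565, refl=-0.005565·-0.454545=0.0025; V=0.575006+-0.005565+0.002530=0.5720
k=7 load: inc=0.002530, refl=0.002530·-0.333333=-0.0008; V=0.569441+0.002530+-0.000843=0.5711
k=8 src: inc=-0.000843, refl=-0.000843·-0.454545=0.0004; V=0.571971+-0.000843+0.000383=0.5715
k=9 load: inc=0.000383, refl=0.000383·-0.333333=-0.0001; V=0.571127+0.000383+-0.000128=0.5714
k=10 src: inc=-0.000128, refl=-0.000128·-0.454545=0.0001; V=0.571511+-0.000128+0.000058=0.5714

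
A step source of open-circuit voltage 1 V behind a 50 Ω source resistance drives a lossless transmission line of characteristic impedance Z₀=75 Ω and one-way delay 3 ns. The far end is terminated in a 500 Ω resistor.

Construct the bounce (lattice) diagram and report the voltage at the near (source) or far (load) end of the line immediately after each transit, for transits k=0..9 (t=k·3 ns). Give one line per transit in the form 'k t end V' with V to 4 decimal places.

0 0 source 0.6000
1 3 load 1.0435
2 6 source 0.9548
3 9 load 0.8892
4 12 source 0.9023
5 15 load 0.9120
6 18 source 0.9101
7 21 load 0.9087
8 24 source 0.9089
9 27 load 0.9092

Γ_L=0.739130, Γ_S=-0.200000; launch V₁=1·75/125=0.600000
k=0 src: V=0.6000
k=1 load: inc=0.600000, refl=0.600000·0.739130=0.4435; V=0.000000+0.600000+0.443478=1.0435
k=2 src: inc=0.443478, refl=0.443478·-0.200000=-0.0887; V=0.600000+0.443478+-0.088696=0.9548
k=3 load: inc=-0.088696, refl=-0.088696·0.739130=-0.0656; V=1.043478+-0.088696+-0.065558=0.8892
k=4 src: inc=-0.065558, refl=-0.065558·-0.200000=0.0131; V=0.954783+-0.065558+0.013112=0.9023
k=5 load: inc=0.013112, refl=0.013112·0.739130=0.0097; V=0.889225+0.013112+0.009691=0.9120
k=6 src: inc=0.009691, refl=0.009691·-0.200000=-0.0019; V=0.902336+0.009691+-0.001938=0.9101
k=7 load: inc=-0.001938, refl=-0.001938·0.739130=-0.0014; V=0.912028+-0.001938+-0.001433=0.9087
k=8 src: inc=-0.001433, refl=-0.001433·-0.200000=0.0003; V=0.910089+-0.001433+0.000287=0.9089
k=9 load: inc=0.000287, refl=0.000287·0.739130=0.0002; V=0.908657+0.000287+0.000212=0.9092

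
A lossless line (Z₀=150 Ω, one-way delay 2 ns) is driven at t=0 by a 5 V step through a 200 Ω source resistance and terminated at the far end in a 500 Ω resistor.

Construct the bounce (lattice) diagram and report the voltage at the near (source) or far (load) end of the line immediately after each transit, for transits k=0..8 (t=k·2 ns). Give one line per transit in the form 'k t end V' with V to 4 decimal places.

Γ_L=0.538462, Γ_S=0.142857; launch V₁=5·150/350=2.142857
k=0 src: V=2.1429
k=1 load: inc=2.142857, refl=2.142857·0.538462=1.1538; V=0.000000+2.142857+1.153846=3.2967
k=2 src: inc=1.153846, refl=1.153846·0.142857=0.1648; V=2.142857+1.153846+0.164835=3.4615
k=3 load: inc=0.164835, refl=0.164835·0.538462=0.0888; V=3.296703+0.164835+0.088757=3.5503
k=4 src: inc=0.088757, refl=0.088757·0.142857=0.0127; V=3.461538+0.088757+0.012680=3.5630
k=5 load: inc=0.012680, refl=0.012680·0.538462=0.0068; V=3.550296+0.012680+0.006827=3.5698
k=6 src: inc=0.006827, refl=0.006827·0.142857=0.0010; V=3.562975+0.006827+0.000975=3.5708
k=7 load: inc=0.000975, refl=0.000975·0.538462=0.0005; V=3.569803+0.000975+0.000525=3.5713
k=8 src: inc=0.000525, refl=0.000525·0.142857=0.0001; V=3.570778+0.000525+0.000075=3.5714

0 0 source 2.1429
1 2 load 3.2967
2 4 source 3.4615
3 6 load 3.5503
4 8 source 3.5630
5 10 load 3.5698
6 12 source 3.5708
7 14 load 3.5713
8 16 source 3.5714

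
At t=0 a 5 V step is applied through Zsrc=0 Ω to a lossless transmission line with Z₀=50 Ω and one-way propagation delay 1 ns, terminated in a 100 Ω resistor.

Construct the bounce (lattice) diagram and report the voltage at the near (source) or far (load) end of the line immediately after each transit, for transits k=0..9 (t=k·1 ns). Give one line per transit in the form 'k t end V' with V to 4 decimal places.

Γ_L=0.333333, Γ_S=-1.000000; launch V₁=5·50/50=5.000000
k=0 src: V=5.0000
k=1 load: inc=5.000000, refl=5.000000·0.333333=1.6667; V=0.000000+5.000000+1.666667=6.6667
k=2 src: inc=1.666667, refl=1.666667·-1.000000=-1.6667; V=5.000000+1.666667+-1.666667=5.0000
k=3 load: inc=-1.666667, refl=-1.666667·0.333333=-0.5556; V=6.666667+-1.666667+-0.555556=4.4444
k=4 src: inc=-0.555556, refl=-0.555556·-1.000000=0.5556; V=5.000000+-0.555556+0.555556=5.0000
k=5 load: inc=0.555556, refl=0.555556·0.333333=0.1852; V=4.444444+0.555556+0.185185=5.1852
k=6 src: inc=0.185185, refl=0.185185·-1.000000=-0.1852; V=5.000000+0.185185+-0.185185=5.0000
k=7 load: inc=-0.185185, refl=-0.185185·0.333333=-0.0617; V=5.185185+-0.185185+-0.061728=4.9383
k=8 src: inc=-0.061728, refl=-0.061728·-1.000000=0.0617; V=5.000000+-0.061728+0.061728=5.0000
k=9 load: inc=0.061728, refl=0.061728·0.333333=0.0206; V=4.938272+0.061728+0.020576=5.0206

0 0 source 5.0000
1 1 load 6.6667
2 2 source 5.0000
3 3 load 4.4444
4 4 source 5.0000
5 5 load 5.1852
6 6 source 5.0000
7 7 load 4.9383
8 8 source 5.0000
9 9 load 5.0206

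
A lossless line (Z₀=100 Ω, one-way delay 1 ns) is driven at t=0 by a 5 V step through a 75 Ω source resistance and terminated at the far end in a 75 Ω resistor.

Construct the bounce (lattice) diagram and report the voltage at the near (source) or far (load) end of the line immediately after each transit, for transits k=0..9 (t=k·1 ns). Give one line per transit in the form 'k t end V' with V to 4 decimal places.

0 0 source 2.8571
1 1 load 2.4490
2 2 source 2.5073
3 3 load 2.4990
4 4 source 2.5001
5 5 load 2.5000
6 6 source 2.5000
7 7 load 2.5000
8 8 source 2.5000
9 9 load 2.5000

Γ_L=-0.142857, Γ_S=-0.142857; launch V₁=5·100/175=2.857143
k=0 src: V=2.8571
k=1 load: inc=2.857143, refl=2.857143·-0.142857=-0.4082; V=0.000000+2.857143+-0.408163=2.4490
k=2 src: inc=-0.408163, refl=-0.408163·-0.142857=0.0583; V=2.857143+-0.408163+0.058309=2.5073
k=3 load: inc=0.058309, refl=0.058309·-0.142857=-0.0083; V=2.448980+0.058309+-0.008330=2.4990
k=4 src: inc=-0.008330, refl=-0.008330·-0.142857=0.0012; V=2.507289+-0.008330+0.001190=2.5001
k=5 load: inc=0.001190, refl=0.001190·-0.142857=-0.0002; V=2.498959+0.001190+-0.000170=2.5000
k=6 src: inc=-0.000170, refl=-0.000170·-0.142857=0.0000; V=2.500149+-0.000170+0.000024=2.5000
k=7 load: inc=0.000024, refl=0.000024·-0.142857=-0.0000; V=2.499979+0.000024+-0.000003=2.5000
k=8 src: inc=-0.000003, refl=-0.000003·-0.142857=0.0000; V=2.500003+-0.000003+0.000000=2.5000
k=9 load: inc=0.000000, refl=0.000000·-0.142857=-0.0000; V=2.500000+0.000000+-0.000000=2.5000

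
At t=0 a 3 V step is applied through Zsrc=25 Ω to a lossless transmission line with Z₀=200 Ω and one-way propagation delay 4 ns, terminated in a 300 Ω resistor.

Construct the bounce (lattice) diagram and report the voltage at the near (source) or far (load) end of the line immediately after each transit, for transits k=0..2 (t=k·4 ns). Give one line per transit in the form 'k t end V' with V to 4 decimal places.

0 0 source 2.6667
1 4 load 3.2000
2 8 source 2.7852

Γ_L=0.200000, Γ_S=-0.777778; launch V₁=3·200/225=2.666667
k=0 src: V=2.6667
k=1 load: inc=2.666667, refl=2.666667·0.200000=0.5333; V=0.000000+2.666667+0.533333=3.2000
k=2 src: inc=0.533333, refl=0.533333·-0.777778=-0.4148; V=2.666667+0.533333+-0.414815=2.7852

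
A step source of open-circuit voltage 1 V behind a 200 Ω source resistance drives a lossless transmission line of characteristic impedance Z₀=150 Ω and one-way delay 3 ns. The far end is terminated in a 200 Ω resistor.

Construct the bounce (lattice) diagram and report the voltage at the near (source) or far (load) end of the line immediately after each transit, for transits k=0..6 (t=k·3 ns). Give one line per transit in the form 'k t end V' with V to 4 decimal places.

Γ_L=0.142857, Γ_S=0.142857; launch V₁=1·150/350=0.428571
k=0 src: V=0.4286
k=1 load: inc=0.428571, refl=0.428571·0.142857=0.0612; V=0.000000+0.428571+0.061224=0.4898
k=2 src: inc=0.061224, refl=0.061224·0.142857=0.0087; V=0.428571+0.061224+0.008746=0.4985
k=3 load: inc=0.008746, refl=0.008746·0.142857=0.0012; V=0.489796+0.008746+0.001249=0.4998
k=4 src: inc=0.001249, refl=0.001249·0.142857=0.0002; V=0.498542+0.001249+0.000178=0.5000
k=5 load: inc=0.000178, refl=0.000178·0.142857=0.0000; V=0.499792+0.000178+0.000025=0.5000
k=6 src: inc=0.000025, refl=0.000025·0.142857=0.0000; V=0.499970+0.000025+0.000004=0.5000

0 0 source 0.4286
1 3 load 0.4898
2 6 source 0.4985
3 9 load 0.4998
4 12 source 0.5000
5 15 load 0.5000
6 18 source 0.5000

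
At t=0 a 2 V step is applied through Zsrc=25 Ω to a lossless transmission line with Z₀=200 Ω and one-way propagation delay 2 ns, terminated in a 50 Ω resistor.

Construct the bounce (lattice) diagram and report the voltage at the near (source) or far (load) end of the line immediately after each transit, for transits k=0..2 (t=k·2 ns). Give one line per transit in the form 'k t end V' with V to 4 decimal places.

Γ_L=-0.600000, Γ_S=-0.777778; launch V₁=2·200/225=1.777778
k=0 src: V=1.7778
k=1 load: inc=1.777778, refl=1.777778·-0.600000=-1.0667; V=0.000000+1.777778+-1.066667=0.7111
k=2 src: inc=-1.066667, refl=-1.066667·-0.777778=0.8296; V=1.777778+-1.066667+0.829630=1.5407

0 0 source 1.7778
1 2 load 0.7111
2 4 source 1.5407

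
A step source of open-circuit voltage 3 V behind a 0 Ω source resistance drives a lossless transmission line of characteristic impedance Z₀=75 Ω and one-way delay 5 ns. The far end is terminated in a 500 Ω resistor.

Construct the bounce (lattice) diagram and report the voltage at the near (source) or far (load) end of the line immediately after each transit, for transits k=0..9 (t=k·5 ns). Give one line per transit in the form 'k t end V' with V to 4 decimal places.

0 0 source 3.0000
1 5 load 5.2174
2 10 source 3.0000
3 15 load 1.3611
4 20 source 3.0000
5 25 load 4.2114
6 30 source 3.0000
7 35 load 2.1046
8 40 source 3.0000
9 45 load 3.6618

Γ_L=0.739130, Γ_S=-1.000000; launch V₁=3·75/75=3.000000
k=0 src: V=3.0000
k=1 load: inc=3.000000, refl=3.000000·0.739130=2.2174; V=0.000000+3.000000+2.217391=5.2174
k=2 src: inc=2.217391, refl=2.217391·-1.000000=-2.2174; V=3.000000+2.217391+-2.217391=3.0000
k=3 load: inc=-2.217391, refl=-2.217391·0.739130=-1.6389; V=5.217391+-2.217391+-1.638941=1.3611
k=4 src: inc=-1.638941, refl=-1.638941·-1.000000=1.6389; V=3.000000+-1.638941+1.638941=3.0000
k=5 load: inc=1.638941, refl=1.638941·0.739130=1.2114; V=1.361059+1.638941+1.211391=4.2114
k=6 src: inc=1.211391, refl=1.211391·-1.000000=-1.2114; V=3.000000+1.211391+-1.211391=3.0000
k=7 load: inc=-1.211391, refl=-1.211391·0.739130=-0.8954; V=4.211391+-1.211391+-0.895376=2.1046
k=8 src: inc=-0.895376, refl=-0.895376·-1.000000=0.8954; V=3.000000+-0.895376+0.895376=3.0000
k=9 load: inc=0.895376, refl=0.895376·0.739130=0.6618; V=2.104624+0.895376+0.661800=3.6618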